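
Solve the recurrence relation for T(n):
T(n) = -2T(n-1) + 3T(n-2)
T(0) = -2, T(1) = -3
Characteristic equation: x² + 2x - 3 = 0, which factors as (x - (-3))(x - (1)) = 0.
Roots r₁ = -3, r₂ = 1 (distinct).
General solution: T(n) = A·(-3)^n + B·(1)^n.
From T(0) = -2: A + B = -2.
From T(1) = -3: -3A + B = -3.
Solving: A = \frac{1}{4}, B = - \frac{9}{4}.
So T(n) = \frac{\left(-3\right)^{n}}{4} - \frac{9}{4}.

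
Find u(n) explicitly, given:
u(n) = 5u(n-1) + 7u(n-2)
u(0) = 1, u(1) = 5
Characteristic equation: x² - 5x - 7 = 0.
Discriminant Δ = (5)² + 4·(7) = 53.
Roots r₁,₂ = (5 ± √53)/2, so r₁ = \frac{5}{2} + \frac{\sqrt{53}}{2}, r₂ = \frac{5}{2} - \frac{\sqrt{53}}{2}.
General solution: u(n) = A·r₁^n + B·r₂^n.
From the initial conditions, A + B = 1 and r₁A + r₂B = 5.
Since r₁ - r₂ = √53: A = (5 - (1)r₂)/√53 = \frac{5 \sqrt{53}}{106} + \frac{1}{2}, and B = 1 - A = \frac{1}{2} - \frac{5 \sqrt{53}}{106}.
So u(n) = \left(\frac{5 \sqrt{53}}{106} + \frac{1}{2}\right)\left(\frac{5}{2} + \frac{\sqrt{53}}{2}\right)^n + \left(\frac{1}{2} - \frac{5 \sqrt{53}}{106}\right)\left(\frac{5}{2} - \frac{\sqrt{53}}{2}\right)^n.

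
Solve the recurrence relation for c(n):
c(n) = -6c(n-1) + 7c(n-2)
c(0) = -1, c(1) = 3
Characteristic equation: x² + 6x - 7 = 0, which factors as (x - (1))(x - (-7)) = 0.
Roots r₁ = 1, r₂ = -7 (distinct).
General solution: c(n) = A·(1)^n + B·(-7)^n.
From c(0) = -1: A + B = -1.
From c(1) = 3: A - 7B = 3.
Solving: A = - \frac{1}{2}, B = - \frac{1}{2}.
So c(n) = - \frac{\left(-7\right)^{n}}{2} - \frac{1}{2}.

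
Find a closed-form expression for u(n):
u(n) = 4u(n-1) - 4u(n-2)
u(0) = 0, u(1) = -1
Characteristic equation: x² - 4x + 4 = 0, which is (x - (2))².
Repeated root r = 2.
General solution: u(n) = (A + Bn)·(2)^n.
From u(0) = 0: A = 0.
From u(1) = -1: (A + B)·(2) = -1 ⇒ B = - \frac{1}{2}.
So u(n) = \left(- \frac{n}{2}\right) \cdot (2)^n.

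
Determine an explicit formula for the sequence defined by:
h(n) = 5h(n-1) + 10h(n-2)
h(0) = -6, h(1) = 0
Characteristic equation: x² - 5x - 10 = 0.
Discriminant Δ = (5)² + 4·(10) = 65.
Roots r₁,₂ = (5 ± √65)/2, so r₁ = \frac{5}{2} + \frac{\sqrt{65}}{2}, r₂ = \frac{5}{2} - \frac{\sqrt{65}}{2}.
General solution: h(n) = A·r₁^n + B·r₂^n.
From the initial conditions, A + B = -6 and r₁A + r₂B = 0.
Since r₁ - r₂ = √65: A = (0 - (-6)r₂)/√65 = -3 + \frac{3 \sqrt{65}}{13}, and B = -6 - A = -3 - \frac{3 \sqrt{65}}{13}.
So h(n) = \left(-3 + \frac{3 \sqrt{65}}{13}\right)\left(\frac{5}{2} + \frac{\sqrt{65}}{2}\right)^n + \left(-3 - \frac{3 \sqrt{65}}{13}\right)\left(\frac{5}{2} - \frac{\sqrt{65}}{2}\right)^n.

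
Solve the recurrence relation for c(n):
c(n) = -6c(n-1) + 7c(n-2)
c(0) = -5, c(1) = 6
Characteristic equation: x² + 6x - 7 = 0, which factors as (x - (-7))(x - (1)) = 0.
Roots r₁ = -7, r₂ = 1 (distinct).
General solution: c(n) = A·(-7)^n + B·(1)^n.
From c(0) = -5: A + B = -5.
From c(1) = 6: -7A + B = 6.
Solving: A = - \frac{11}{8}, B = - \frac{29}{8}.
So c(n) = - \frac{11 \left(-7\right)^{n}}{8} - \frac{29}{8}.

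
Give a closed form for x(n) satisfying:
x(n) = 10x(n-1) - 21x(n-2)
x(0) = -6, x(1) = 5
Characteristic equation: x² - 10x + 21 = 0, which factors as (x - (3))(x - (7)) = 0.
Roots r₁ = 3, r₂ = 7 (distinct).
General solution: x(n) = A·(3)^n + B·(7)^n.
From x(0) = -6: A + B = -6.
From x(1) = 5: 3A + 7B = 5.
Solving: A = - \frac{47}{4}, B = \frac{23}{4}.
So x(n) = - \frac{47 \cdot 3^{n}}{4} + \frac{23 \cdot 7^{n}}{4}.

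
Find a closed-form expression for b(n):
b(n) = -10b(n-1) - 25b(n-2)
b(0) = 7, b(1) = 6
Characteristic equation: x² + 10x + 25 = 0, which is (x - (-5))².
Repeated root r = -5.
General solution: b(n) = (A + Bn)·(-5)^n.
From b(0) = 7: A = 7.
From b(1) = 6: (A + B)·(-5) = 6 ⇒ B = - \frac{41}{5}.
So b(n) = \left(7 - \frac{41 n}{5}\right) \cdot (-5)^n.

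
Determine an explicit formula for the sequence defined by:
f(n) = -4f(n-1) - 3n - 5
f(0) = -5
First-order linear with linear forcing.
Homogeneous solution: f_h(n) = A·(-4)^n.
Try particular f_p(n) = pn + q. Substituting:
  pn + q = -4(p(n-1) + q) - 3n - 5.
Matching the n-coefficient: p = -4p - 3 ⇒ p = - \frac{3}{5}.
Matching constants: q = 4p - 4q - 5 ⇒ q = - \frac{37}{25}.
General: f(n) = A·(-4)^n - \frac{3 n}{5} - \frac{37}{25}.
Apply f(0) = -5: A - \frac{37}{25} = -5 ⇒ A = - \frac{88}{25}.
So f(n) = - \frac{88 \left(-4\right)^{n}}{25} - \frac{3 n}{5} - \frac{37}{25}.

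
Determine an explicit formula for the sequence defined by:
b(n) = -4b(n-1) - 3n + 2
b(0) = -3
First-order linear with linear forcing.
Homogeneous solution: b_h(n) = A·(-4)^n.
Try particular b_p(n) = pn + q. Substituting:
  pn + q = -4(p(n-1) + q) - 3n + 2.
Matching the n-coefficient: p = -4p - 3 ⇒ p = - \frac{3}{5}.
Matching constants: q = 4p - 4q + 2 ⇒ q = - \frac{2}{25}.
General: b(n) = A·(-4)^n - \frac{3 n}{5} - \frac{2}{25}.
Apply b(0) = -3: A - \frac{2}{25} = -3 ⇒ A = - \frac{73}{25}.
So b(n) = - \frac{73 \left(-4\right)^{n}}{25} - \frac{3 n}{5} - \frac{2}{25}.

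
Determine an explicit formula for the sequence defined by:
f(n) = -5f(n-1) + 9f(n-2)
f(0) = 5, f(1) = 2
Characteristic equation: x² + 5x - 9 = 0.
Discriminant Δ = (-5)² + 4·(9) = 61.
Roots r₁,₂ = (-5 ± √61)/2, so r₁ = - \frac{5}{2} + \frac{\sqrt{61}}{2}, r₂ = - \frac{\sqrt{61}}{2} - \frac{5}{2}.
General solution: f(n) = A·r₁^n + B·r₂^n.
From the initial conditions, A + B = 5 and r₁A + r₂B = 2.
Since r₁ - r₂ = √61: A = (2 - (5)r₂)/√61 = \frac{29 \sqrt{61}}{122} + \frac{5}{2}, and B = 5 - A = \frac{5}{2} - \frac{29 \sqrt{61}}{122}.
So f(n) = \left(\frac{29 \sqrt{61}}{122} + \frac{5}{2}\right)\left(- \frac{5}{2} + \frac{\sqrt{61}}{2}\right)^n + \left(\frac{5}{2} - \frac{29 \sqrt{61}}{122}\right)\left(- \frac{\sqrt{61}}{2} - \frac{5}{2}\right)^n.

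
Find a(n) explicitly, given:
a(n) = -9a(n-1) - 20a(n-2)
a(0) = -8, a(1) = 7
Characteristic equation: x² + 9x + 20 = 0, which factors as (x - (-5))(x - (-4)) = 0.
Roots r₁ = -5, r₂ = -4 (distinct).
General solution: a(n) = A·(-5)^n + B·(-4)^n.
From a(0) = -8: A + B = -8.
From a(1) = 7: -5A - 4B = 7.
Solving: A = 25, B = -33.
So a(n) = - 33 \left(-4\right)^{n} + 25 \left(-5\right)^{n}.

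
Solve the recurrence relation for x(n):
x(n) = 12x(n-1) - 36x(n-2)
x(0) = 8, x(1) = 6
Characteristic equation: x² - 12x + 36 = 0, which is (x - (6))².
Repeated root r = 6.
General solution: x(n) = (A + Bn)·(6)^n.
From x(0) = 8: A = 8.
From x(1) = 6: (A + B)·(6) = 6 ⇒ B = -7.
So x(n) = \left(8 - 7 n\right) \cdot (6)^n.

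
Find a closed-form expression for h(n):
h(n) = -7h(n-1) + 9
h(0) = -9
First-order linear non-homogeneous.
Homogeneous solution: h_h(n) = A·(-7)^n.
Try constant particular solution h_p = K: K = -7K + 9 ⇒ K = \frac{9}{8}.
General: h(n) = A·(-7)^n + \frac{9}{8}.
Apply h(0) = -9: A + \frac{9}{8} = -9 ⇒ A = - \frac{81}{8}.
So h(n) = \frac{9}{8} - \frac{81 \left(-7\right)^{n}}{8}.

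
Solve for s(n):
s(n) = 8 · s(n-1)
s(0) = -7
Pure geometric recurrence with ratio 8.
By induction s(n) = s(0) · (8)^n = - 7 \cdot 8^{n}.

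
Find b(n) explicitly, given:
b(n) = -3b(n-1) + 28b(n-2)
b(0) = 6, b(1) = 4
Characteristic equation: x² + 3x - 28 = 0, which factors as (x - (4))(x - (-7)) = 0.
Roots r₁ = 4, r₂ = -7 (distinct).
General solution: b(n) = A·(4)^n + B·(-7)^n.
From b(0) = 6: A + B = 6.
From b(1) = 4: 4A - 7B = 4.
Solving: A = \frac{46}{11}, B = \frac{20}{11}.
So b(n) = \frac{20 \left(-7\right)^{n}}{11} + \frac{46 \cdot 4^{n}}{11}.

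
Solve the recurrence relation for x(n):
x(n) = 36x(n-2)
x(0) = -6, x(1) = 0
Characteristic equation: x² - 36 = 0, which factors as (x - (6))(x - (-6)) = 0.
Roots r₁ = 6, r₂ = -6 (distinct).
General solution: x(n) = A·(6)^n + B·(-6)^n.
From x(0) = -6: A + B = -6.
From x(1) = 0: 6A - 6B = 0.
Solving: A = -3, B = -3.
So x(n) = - 3 \left(-6\right)^{n} - 3 \cdot 6^{n}.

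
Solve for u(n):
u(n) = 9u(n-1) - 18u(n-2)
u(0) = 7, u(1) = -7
Characteristic equation: x² - 9x + 18 = 0, which factors as (x - (3))(x - (6)) = 0.
Roots r₁ = 3, r₂ = 6 (distinct).
General solution: u(n) = A·(3)^n + B·(6)^n.
From u(0) = 7: A + B = 7.
From u(1) = -7: 3A + 6B = -7.
Solving: A = \frac{49}{3}, B = - \frac{28}{3}.
So u(n) = \frac{49 \cdot 3^{n}}{3} - \frac{28 \cdot 6^{n}}{3}.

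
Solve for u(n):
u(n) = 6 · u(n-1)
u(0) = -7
Pure geometric recurrence with ratio 6.
By induction u(n) = u(0) · (6)^n = - 7 \cdot 6^{n}.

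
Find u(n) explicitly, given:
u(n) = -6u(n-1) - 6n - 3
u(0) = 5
First-order linear with linear forcing.
Homogeneous solution: u_h(n) = A·(-6)^n.
Try particular u_p(n) = pn + q. Substituting:
  pn + q = -6(p(n-1) + q) - 6n - 3.
Matching the n-coefficient: p = -6p - 6 ⇒ p = - \frac{6}{7}.
Matching constants: q = 6p - 6q - 3 ⇒ q = - \frac{57}{49}.
General: u(n) = A·(-6)^n - \frac{6 n}{7} - \frac{57}{49}.
Apply u(0) = 5: A - \frac{57}{49} = 5 ⇒ A = \frac{302}{49}.
So u(n) = \frac{302 \left(-6\right)^{n}}{49} - \frac{6 n}{7} - \frac{57}{49}.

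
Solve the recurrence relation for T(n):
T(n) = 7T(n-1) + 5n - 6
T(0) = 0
First-order linear with linear forcing.
Homogeneous solution: T_h(n) = A·(7)^n.
Try particular T_p(n) = pn + q. Substituting:
  pn + q = 7(p(n-1) + q) + 5n - 6.
Matching the n-coefficient: p = 7p + 5 ⇒ p = - \frac{5}{6}.
Matching constants: q = -7p + 7q - 6 ⇒ q = \frac{1}{36}.
General: T(n) = A·(7)^n - \frac{5 n}{6} + \frac{1}{36}.
Apply T(0) = 0: A + \frac{1}{36} = 0 ⇒ A = - \frac{1}{36}.
So T(n) = - \frac{7^{n}}{36} - \frac{5 n}{6} + \frac{1}{36}.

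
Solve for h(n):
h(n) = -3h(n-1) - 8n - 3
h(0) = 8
First-order linear with linear forcing.
Homogeneous solution: h_h(n) = A·(-3)^n.
Try particular h_p(n) = pn + q. Substituting:
  pn + q = -3(p(n-1) + q) - 8n - 3.
Matching the n-coefficient: p = -3p - 8 ⇒ p = -2.
Matching constants: q = 3p - 3q - 3 ⇒ q = - \frac{9}{4}.
General: h(n) = A·(-3)^n - 2 n - \frac{9}{4}.
Apply h(0) = 8: A - \frac{9}{4} = 8 ⇒ A = \frac{41}{4}.
So h(n) = \frac{41 \left(-3\right)^{n}}{4} - 2 n - \frac{9}{4}.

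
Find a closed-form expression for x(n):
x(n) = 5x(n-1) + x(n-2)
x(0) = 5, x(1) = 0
Characteristic equation: x² - 5x - 1 = 0.
Discriminant Δ = (5)² + 4·(1) = 29.
Roots r₁,₂ = (5 ± √29)/2, so r₁ = \frac{5}{2} + \frac{\sqrt{29}}{2}, r₂ = \frac{5}{2} - \frac{\sqrt{29}}{2}.
General solution: x(n) = A·r₁^n + B·r₂^n.
From the initial conditions, A + B = 5 and r₁A + r₂B = 0.
Since r₁ - r₂ = √29: A = (0 - (5)r₂)/√29 = \frac{5}{2} - \frac{25 \sqrt{29}}{58}, and B = 5 - A = \frac{25 \sqrt{29}}{58} + \frac{5}{2}.
So x(n) = \left(\frac{5}{2} - \frac{25 \sqrt{29}}{58}\right)\left(\frac{5}{2} + \frac{\sqrt{29}}{2}\right)^n + \left(\frac{25 \sqrt{29}}{58} + \frac{5}{2}\right)\left(\frac{5}{2} - \frac{\sqrt{29}}{2}\right)^n.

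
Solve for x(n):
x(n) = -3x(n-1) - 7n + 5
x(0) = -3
First-order linear with linear forcing.
Homogeneous solution: x_h(n) = A·(-3)^n.
Try particular x_p(n) = pn + q. Substituting:
  pn + q = -3(p(n-1) + q) - 7n + 5.
Matching the n-coefficient: p = -3p - 7 ⇒ p = - \frac{7}{4}.
Matching constants: q = 3p - 3q + 5 ⇒ q = - \frac{1}{16}.
General: x(n) = A·(-3)^n - \frac{7 n}{4} - \frac{1}{16}.
Apply x(0) = -3: A - \frac{1}{16} = -3 ⇒ A = - \frac{47}{16}.
So x(n) = - \frac{47 \left(-3\right)^{n}}{16} - \frac{7 n}{4} - \frac{1}{16}.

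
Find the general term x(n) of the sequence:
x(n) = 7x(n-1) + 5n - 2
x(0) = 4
First-order linear with linear forcing.
Homogeneous solution: x_h(n) = A·(7)^n.
Try particular x_p(n) = pn + q. Substituting:
  pn + q = 7(p(n-1) + q) + 5n - 2.
Matching the n-coefficient: p = 7p + 5 ⇒ p = - \frac{5}{6}.
Matching constants: q = -7p + 7q - 2 ⇒ q = - \frac{23}{36}.
General: x(n) = A·(7)^n - \frac{5 n}{6} - \frac{23}{36}.
Apply x(0) = 4: A - \frac{23}{36} = 4 ⇒ A = \frac{167}{36}.
So x(n) = \frac{167 \cdot 7^{n}}{36} - \frac{5 n}{6} - \frac{23}{36}.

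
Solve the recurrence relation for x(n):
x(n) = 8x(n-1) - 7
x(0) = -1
First-order linear non-homogeneous.
Homogeneous solution: x_h(n) = A·(8)^n.
Try constant particular solution x_p = K: K = 8K - 7 ⇒ K = 1.
General: x(n) = A·(8)^n + 1.
Apply x(0) = -1: A + 1 = -1 ⇒ A = -2.
So x(n) = 1 - 2 \cdot 8^{n}.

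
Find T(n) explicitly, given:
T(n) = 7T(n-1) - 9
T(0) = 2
First-order linear non-homogeneous.
Homogeneous solution: T_h(n) = A·(7)^n.
Try constant particular solution T_p = K: K = 7K - 9 ⇒ K = \frac{3}{2}.
General: T(n) = A·(7)^n + \frac{3}{2}.
Apply T(0) = 2: A + \frac{3}{2} = 2 ⇒ A = \frac{1}{2}.
So T(n) = \frac{7^{n}}{2} + \frac{3}{2}.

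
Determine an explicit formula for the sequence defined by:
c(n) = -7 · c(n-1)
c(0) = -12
Pure geometric recurrence with ratio -7.
By induction c(n) = c(0) · (-7)^n = - 12 \left(-7\right)^{n}.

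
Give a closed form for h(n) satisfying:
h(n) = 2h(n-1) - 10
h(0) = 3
First-order linear non-homogeneous.
Homogeneous solution: h_h(n) = A·(2)^n.
Try constant particular solution h_p = K: K = 2K - 10 ⇒ K = 10.
General: h(n) = A·(2)^n + 10.
Apply h(0) = 3: A + 10 = 3 ⇒ A = -7.
So h(n) = 10 - 7 \cdot 2^{n}.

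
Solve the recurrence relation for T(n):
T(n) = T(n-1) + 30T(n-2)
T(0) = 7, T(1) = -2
Characteristic equation: x² - x - 30 = 0, which factors as (x - (-5))(x - (6)) = 0.
Roots r₁ = -5, r₂ = 6 (distinct).
General solution: T(n) = A·(-5)^n + B·(6)^n.
From T(0) = 7: A + B = 7.
From T(1) = -2: -5A + 6B = -2.
Solving: A = 4, B = 3.
So T(n) = 4 \left(-5\right)^{n} + 3 \cdot 6^{n}.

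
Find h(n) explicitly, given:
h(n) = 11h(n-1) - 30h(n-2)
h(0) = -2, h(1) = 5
Characteristic equation: x² - 11x + 30 = 0, which factors as (x - (6))(x - (5)) = 0.
Roots r₁ = 6, r₂ = 5 (distinct).
General solution: h(n) = A·(6)^n + B·(5)^n.
From h(0) = -2: A + B = -2.
From h(1) = 5: 6A + 5B = 5.
Solving: A = 15, B = -17.
So h(n) = - 17 \cdot 5^{n} + 15 \cdot 6^{n}.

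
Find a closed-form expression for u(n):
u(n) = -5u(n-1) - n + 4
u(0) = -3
First-order linear with linear forcing.
Homogeneous solution: u_h(n) = A·(-5)^n.
Try particular u_p(n) = pn + q. Substituting:
  pn + q = -5(p(n-1) + q) - n + 4.
Matching the n-coefficient: p = -5p - 1 ⇒ p = - \frac{1}{6}.
Matching constants: q = 5p - 5q + 4 ⇒ q = \frac{19}{36}.
General: u(n) = A·(-5)^n - \frac{n}{6} + \frac{19}{36}.
Apply u(0) = -3: A + \frac{19}{36} = -3 ⇒ A = - \frac{127}{36}.
So u(n) = - \frac{127 \left(-5\right)^{n}}{36} - \frac{n}{6} + \frac{19}{36}.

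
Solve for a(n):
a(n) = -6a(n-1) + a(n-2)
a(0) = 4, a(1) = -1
Characteristic equation: x² + 6x - 1 = 0.
Discriminant Δ = (-6)² + 4·(1) = 40.
Roots r₁,₂ = (-6 ± √40)/2, so r₁ = -3 + \sqrt{10}, r₂ = - \sqrt{10} - 3.
General solution: a(n) = A·r₁^n + B·r₂^n.
From the initial conditions, A + B = 4 and r₁A + r₂B = -1.
Since r₁ - r₂ = √40: A = (-1 - (4)r₂)/√40 = \frac{11 \sqrt{10}}{20} + 2, and B = 4 - A = 2 - \frac{11 \sqrt{10}}{20}.
So a(n) = \left(\frac{11 \sqrt{10}}{20} + 2\right)\left(-3 + \sqrt{10}\right)^n + \left(2 - \frac{11 \sqrt{10}}{20}\right)\left(- \sqrt{10} - 3\right)^n.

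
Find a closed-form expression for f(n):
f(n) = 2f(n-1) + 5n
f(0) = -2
First-order linear with linear forcing.
Homogeneous solution: f_h(n) = A·(2)^n.
Try particular f_p(n) = pn + q. Substituting:
  pn + q = 2(p(n-1) + q) + 5n.
Matching the n-coefficient: p = 2p + 5 ⇒ p = -5.
Matching constants: q = -2p + 2q ⇒ q = -10.
General: f(n) = A·(2)^n - 5 n - 10.
Apply f(0) = -2: A - 10 = -2 ⇒ A = 8.
So f(n) = 8 \cdot 2^{n} - 5 n - 10.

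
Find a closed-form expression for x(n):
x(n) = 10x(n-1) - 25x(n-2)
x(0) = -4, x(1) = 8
Characteristic equation: x² - 10x + 25 = 0, which is (x - (5))².
Repeated root r = 5.
General solution: x(n) = (A + Bn)·(5)^n.
From x(0) = -4: A = -4.
From x(1) = 8: (A + B)·(5) = 8 ⇒ B = \frac{28}{5}.
So x(n) = \left(\frac{28 n}{5} - 4\right) \cdot (5)^n.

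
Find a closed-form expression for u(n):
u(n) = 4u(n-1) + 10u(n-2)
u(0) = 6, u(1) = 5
Characteristic equation: x² - 4x - 10 = 0.
Discriminant Δ = (4)² + 4·(10) = 56.
Roots r₁,₂ = (4 ± √56)/2, so r₁ = 2 + \sqrt{14}, r₂ = 2 - \sqrt{14}.
General solution: u(n) = A·r₁^n + B·r₂^n.
From the initial conditions, A + B = 6 and r₁A + r₂B = 5.
Since r₁ - r₂ = √56: A = (5 - (6)r₂)/√56 = 3 - \frac{\sqrt{14}}{4}, and B = 6 - A = \frac{\sqrt{14}}{4} + 3.
So u(n) = \left(3 - \frac{\sqrt{14}}{4}\right)\left(2 + \sqrt{14}\right)^n + \left(\frac{\sqrt{14}}{4} + 3\right)\left(2 - \sqrt{14}\right)^n.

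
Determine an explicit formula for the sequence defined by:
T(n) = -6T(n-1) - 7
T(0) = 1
First-order linear non-homogeneous.
Homogeneous solution: T_h(n) = A·(-6)^n.
Try constant particular solution T_p = K: K = -6K - 7 ⇒ K = -1.
General: T(n) = A·(-6)^n - 1.
Apply T(0) = 1: A - 1 = 1 ⇒ A = 2.
So T(n) = 2 \left(-6\right)^{n} - 1.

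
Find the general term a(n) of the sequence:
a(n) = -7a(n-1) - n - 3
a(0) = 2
First-order linear with linear forcing.
Homogeneous solution: a_h(n) = A·(-7)^n.
Try particular a_p(n) = pn + q. Substituting:
  pn + q = -7(p(n-1) + q) - n - 3.
Matching the n-coefficient: p = -7p - 1 ⇒ p = - \frac{1}{8}.
Matching constants: q = 7p - 7q - 3 ⇒ q = - \frac{31}{64}.
General: a(n) = A·(-7)^n - \frac{n}{8} - \frac{31}{64}.
Apply a(0) = 2: A - \frac{31}{64} = 2 ⇒ A = \frac{159}{64}.
So a(n) = \frac{159 \left(-7\right)^{n}}{64} - \frac{n}{8} - \frac{31}{64}.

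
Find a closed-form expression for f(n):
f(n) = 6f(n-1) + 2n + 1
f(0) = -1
First-order linear with linear forcing.
Homogeneous solution: f_h(n) = A·(6)^n.
Try particular f_p(n) = pn + q. Substituting:
  pn + q = 6(p(n-1) + q) + 2n + 1.
Matching the n-coefficient: p = 6p + 2 ⇒ p = - \frac{2}{5}.
Matching constants: q = -6p + 6q + 1 ⇒ q = - \frac{17}{25}.
General: f(n) = A·(6)^n - \frac{2 n}{5} - \frac{17}{25}.
Apply f(0) = -1: A - \frac{17}{25} = -1 ⇒ A = - \frac{8}{25}.
So f(n) = - \frac{8 \cdot 6^{n}}{25} - \frac{2 n}{5} - \frac{17}{25}.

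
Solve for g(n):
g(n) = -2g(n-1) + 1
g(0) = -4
First-order linear non-homogeneous.
Homogeneous solution: g_h(n) = A·(-2)^n.
Try constant particular solution g_p = K: K = -2K + 1 ⇒ K = \frac{1}{3}.
General: g(n) = A·(-2)^n + \frac{1}{3}.
Apply g(0) = -4: A + \frac{1}{3} = -4 ⇒ A = - \frac{13}{3}.
So g(n) = \frac{1}{3} - \frac{13 \left(-2\right)^{n}}{3}.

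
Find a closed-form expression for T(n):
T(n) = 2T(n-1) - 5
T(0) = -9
First-order linear non-homogeneous.
Homogeneous solution: T_h(n) = A·(2)^n.
Try constant particular solution T_p = K: K = 2K - 5 ⇒ K = 5.
General: T(n) = A·(2)^n + 5.
Apply T(0) = -9: A + 5 = -9 ⇒ A = -14.
So T(n) = 5 - 14 \cdot 2^{n}.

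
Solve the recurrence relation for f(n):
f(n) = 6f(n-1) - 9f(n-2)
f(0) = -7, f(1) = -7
Characteristic equation: x² - 6x + 9 = 0, which is (x - (3))².
Repeated root r = 3.
General solution: f(n) = (A + Bn)·(3)^n.
From f(0) = -7: A = -7.
From f(1) = -7: (A + B)·(3) = -7 ⇒ B = \frac{14}{3}.
So f(n) = \left(\frac{14 n}{3} - 7\right) \cdot (3)^n.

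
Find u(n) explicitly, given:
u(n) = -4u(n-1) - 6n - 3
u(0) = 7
First-order linear with linear forcing.
Homogeneous solution: u_h(n) = A·(-4)^n.
Try particular u_p(n) = pn + q. Substituting:
  pn + q = -4(p(n-1) + q) - 6n - 3.
Matching the n-coefficient: p = -4p - 6 ⇒ p = - \frac{6}{5}.
Matching constants: q = 4p - 4q - 3 ⇒ q = - \frac{39}{25}.
General: u(n) = A·(-4)^n - \frac{6 n}{5} - \frac{39}{25}.
Apply u(0) = 7: A - \frac{39}{25} = 7 ⇒ A = \frac{214}{25}.
So u(n) = \frac{214 \left(-4\right)^{n}}{25} - \frac{6 n}{5} - \frac{39}{25}.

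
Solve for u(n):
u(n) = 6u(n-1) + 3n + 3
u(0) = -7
First-order linear with linear forcing.
Homogeneous solution: u_h(n) = A·(6)^n.
Try particular u_p(n) = pn + q. Substituting:
  pn + q = 6(p(n-1) + q) + 3n + 3.
Matching the n-coefficient: p = 6p + 3 ⇒ p = - \frac{3}{5}.
Matching constants: q = -6p + 6q + 3 ⇒ q = - \frac{33}{25}.
General: u(n) = A·(6)^n - \frac{3 n}{5} - \frac{33}{25}.
Apply u(0) = -7: A - \frac{33}{25} = -7 ⇒ A = - \frac{142}{25}.
So u(n) = - \frac{142 \cdot 6^{n}}{25} - \frac{3 n}{5} - \frac{33}{25}.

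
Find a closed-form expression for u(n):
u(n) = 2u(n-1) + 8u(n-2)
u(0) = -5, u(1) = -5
Characteristic equation: x² - 2x - 8 = 0, which factors as (x - (-2))(x - (4)) = 0.
Roots r₁ = -2, r₂ = 4 (distinct).
General solution: u(n) = A·(-2)^n + B·(4)^n.
From u(0) = -5: A + B = -5.
From u(1) = -5: -2A + 4B = -5.
Solving: A = - \frac{5}{2}, B = - \frac{5}{2}.
So u(n) = - \frac{5 \left(-2\right)^{n}}{2} - \frac{5 \cdot 4^{n}}{2}.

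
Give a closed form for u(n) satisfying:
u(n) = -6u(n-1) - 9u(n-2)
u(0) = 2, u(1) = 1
Characteristic equation: x² + 6x + 9 = 0, which is (x - (-3))².
Repeated root r = -3.
General solution: u(n) = (A + Bn)·(-3)^n.
From u(0) = 2: A = 2.
From u(1) = 1: (A + B)·(-3) = 1 ⇒ B = - \frac{7}{3}.
So u(n) = \left(2 - \frac{7 n}{3}\right) \cdot (-3)^n.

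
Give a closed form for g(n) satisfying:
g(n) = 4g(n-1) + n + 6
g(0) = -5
First-order linear with linear forcing.
Homogeneous solution: g_h(n) = A·(4)^n.
Try particular g_p(n) = pn + q. Substituting:
  pn + q = 4(p(n-1) + q) + n + 6.
Matching the n-coefficient: p = 4p + 1 ⇒ p = - \frac{1}{3}.
Matching constants: q = -4p + 4q + 6 ⇒ q = - \frac{22}{9}.
General: g(n) = A·(4)^n - \frac{n}{3} - \frac{22}{9}.
Apply g(0) = -5: A - \frac{22}{9} = -5 ⇒ A = - \frac{23}{9}.
So g(n) = - \frac{23 \cdot 4^{n}}{9} - \frac{n}{3} - \frac{22}{9}.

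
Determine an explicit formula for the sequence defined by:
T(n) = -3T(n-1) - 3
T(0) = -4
First-order linear non-homogeneous.
Homogeneous solution: T_h(n) = A·(-3)^n.
Try constant particular solution T_p = K: K = -3K - 3 ⇒ K = - \frac{3}{4}.
General: T(n) = A·(-3)^n - \frac{3}{4}.
Apply T(0) = -4: A - \frac{3}{4} = -4 ⇒ A = - \frac{13}{4}.
So T(n) = - \frac{13 \left(-3\right)^{n}}{4} - \frac{3}{4}.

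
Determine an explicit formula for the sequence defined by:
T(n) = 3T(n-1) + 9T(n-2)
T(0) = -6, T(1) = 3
Characteristic equation: x² - 3x - 9 = 0.
Discriminant Δ = (3)² + 4·(9) = 45.
Roots r₁,₂ = (3 ± √45)/2, so r₁ = \frac{3}{2} + \frac{3 \sqrt{5}}{2}, r₂ = \frac{3}{2} - \frac{3 \sqrt{5}}{2}.
General solution: T(n) = A·r₁^n + B·r₂^n.
From the initial conditions, A + B = -6 and r₁A + r₂B = 3.
Since r₁ - r₂ = √45: A = (3 - (-6)r₂)/√45 = -3 + \frac{4 \sqrt{5}}{5}, and B = -6 - A = -3 - \frac{4 \sqrt{5}}{5}.
So T(n) = \left(-3 + \frac{4 \sqrt{5}}{5}\right)\left(\frac{3}{2} + \frac{3 \sqrt{5}}{2}\right)^n + \left(-3 - \frac{4 \sqrt{5}}{5}\right)\left(\frac{3}{2} - \frac{3 \sqrt{5}}{2}\right)^n.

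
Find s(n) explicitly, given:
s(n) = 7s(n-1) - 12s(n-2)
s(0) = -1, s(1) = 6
Characteristic equation: x² - 7x + 12 = 0, which factors as (x - (4))(x - (3)) = 0.
Roots r₁ = 4, r₂ = 3 (distinct).
General solution: s(n) = A·(4)^n + B·(3)^n.
From s(0) = -1: A + B = -1.
From s(1) = 6: 4A + 3B = 6.
Solving: A = 9, B = -10.
So s(n) = - 10 \cdot 3^{n} + 9 \cdot 4^{n}.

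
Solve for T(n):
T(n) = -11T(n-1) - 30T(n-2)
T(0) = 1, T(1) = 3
Characteristic equation: x² + 11x + 30 = 0, which factors as (x - (-6))(x - (-5)) = 0.
Roots r₁ = -6, r₂ = -5 (distinct).
General solution: T(n) = A·(-6)^n + B·(-5)^n.
From T(0) = 1: A + B = 1.
From T(1) = 3: -6A - 5B = 3.
Solving: A = -8, B = 9.
So T(n) = 9 \left(-5\right)^{n} - 8 \left(-6\right)^{n}.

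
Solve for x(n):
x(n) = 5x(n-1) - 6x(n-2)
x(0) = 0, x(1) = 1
Characteristic equation: x² - 5x + 6 = 0, which factors as (x - (3))(x - (2)) = 0.
Roots r₁ = 3, r₂ = 2 (distinct).
General solution: x(n) = A·(3)^n + B·(2)^n.
From x(0) = 0: A + B = 0.
From x(1) = 1: 3A + 2B = 1.
Solving: A = 1, B = -1.
So x(n) = - 2^{n} + 3^{n}.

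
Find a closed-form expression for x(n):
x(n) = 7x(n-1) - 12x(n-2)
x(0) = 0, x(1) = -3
Characteristic equation: x² - 7x + 12 = 0, which factors as (x - (4))(x - (3)) = 0.
Roots r₁ = 4, r₂ = 3 (distinct).
General solution: x(n) = A·(4)^n + B·(3)^n.
From x(0) = 0: A + B = 0.
From x(1) = -3: 4A + 3B = -3.
Solving: A = -3, B = 3.
So x(n) = 3 \cdot 3^{n} - 3 \cdot 4^{n}.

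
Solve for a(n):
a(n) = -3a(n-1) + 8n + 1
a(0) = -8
First-order linear with linear forcing.
Homogeneous solution: a_h(n) = A·(-3)^n.
Try particular a_p(n) = pn + q. Substituting:
  pn + q = -3(p(n-1) + q) + 8n + 1.
Matching the n-coefficient: p = -3p + 8 ⇒ p = 2.
Matching constants: q = 3p - 3q + 1 ⇒ q = \frac{7}{4}.
General: a(n) = A·(-3)^n + 2 n + \frac{7}{4}.
Apply a(0) = -8: A + \frac{7}{4} = -8 ⇒ A = - \frac{39}{4}.
So a(n) = - \frac{39 \left(-3\right)^{n}}{4} + 2 n + \frac{7}{4}.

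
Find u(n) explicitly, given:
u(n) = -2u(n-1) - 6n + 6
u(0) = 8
First-order linear with linear forcing.
Homogeneous solution: u_h(n) = A·(-2)^n.
Try particular u_p(n) = pn + q. Substituting:
  pn + q = -2(p(n-1) + q) - 6n + 6.
Matching the n-coefficient: p = -2p - 6 ⇒ p = -2.
Matching constants: q = 2p - 2q + 6 ⇒ q = \frac{2}{3}.
General: u(n) = A·(-2)^n - 2 n + \frac{2}{3}.
Apply u(0) = 8: A + \frac{2}{3} = 8 ⇒ A = \frac{22}{3}.
So u(n) = \frac{22 \left(-2\right)^{n}}{3} - 2 n + \frac{2}{3}.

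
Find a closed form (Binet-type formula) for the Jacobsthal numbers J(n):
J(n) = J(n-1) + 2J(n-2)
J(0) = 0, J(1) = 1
This is the Jacobsthal sequence.
Characteristic equation: x² - x - 2 = 0; roots r₁ = 2, r₂ = -1.
General: J(n) = A·r₁^n + B·r₂^n. Solving with J(0)=0, J(1)=1 gives A = \frac{1}{3}, B = - \frac{1}{3}.
So J(n) = - \frac{\left(-1\right)^{n}}{3} + \frac{2^{n}}{3}.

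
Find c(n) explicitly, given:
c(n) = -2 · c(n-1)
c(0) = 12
Pure geometric recurrence with ratio -2.
By induction c(n) = c(0) · (-2)^n = 12 \left(-2\right)^{n}.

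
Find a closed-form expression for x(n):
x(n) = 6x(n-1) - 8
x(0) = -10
First-order linear non-homogeneous.
Homogeneous solution: x_h(n) = A·(6)^n.
Try constant particular solution x_p = K: K = 6K - 8 ⇒ K = \frac{8}{5}.
General: x(n) = A·(6)^n + \frac{8}{5}.
Apply x(0) = -10: A + \frac{8}{5} = -10 ⇒ A = - \frac{58}{5}.
So x(n) = \frac{8}{5} - \frac{58 \cdot 6^{n}}{5}.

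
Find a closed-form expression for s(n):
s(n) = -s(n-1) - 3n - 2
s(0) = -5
First-order linear with linear forcing.
Homogeneous solution: s_h(n) = A·(-1)^n.
Try particular s_p(n) = pn + q. Substituting:
  pn + q = -(p(n-1) + q) - 3n - 2.
Matching the n-coefficient: p = -p - 3 ⇒ p = - \frac{3}{2}.
Matching constants: q = p - q - 2 ⇒ q = - \frac{7}{4}.
General: s(n) = A·(-1)^n - \frac{3 n}{2} - \frac{7}{4}.
Apply s(0) = -5: A - \frac{7}{4} = -5 ⇒ A = - \frac{13}{4}.
So s(n) = - \frac{13 \left(-1\right)^{n}}{4} - \frac{3 n}{2} - \frac{7}{4}.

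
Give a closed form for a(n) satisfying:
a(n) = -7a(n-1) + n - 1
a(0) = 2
First-order linear with linear forcing.
Homogeneous solution: a_h(n) = A·(-7)^n.
Try particular a_p(n) = pn + q. Substituting:
  pn + q = -7(p(n-1) + q) + n - 1.
Matching the n-coefficient: p = -7p + 1 ⇒ p = \frac{1}{8}.
Matching constants: q = 7p - 7q - 1 ⇒ q = - \frac{1}{64}.
General: a(n) = A·(-7)^n + \frac{n}{8} - \frac{1}{64}.
Apply a(0) = 2: A - \frac{1}{64} = 2 ⇒ A = \frac{129}{64}.
So a(n) = \frac{129 \left(-7\right)^{n}}{64} + \frac{n}{8} - \frac{1}{64}.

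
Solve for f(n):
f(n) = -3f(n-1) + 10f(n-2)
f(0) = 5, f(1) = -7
Characteristic equation: x² + 3x - 10 = 0, which factors as (x - (2))(x - (-5)) = 0.
Roots r₁ = 2, r₂ = -5 (distinct).
General solution: f(n) = A·(2)^n + B·(-5)^n.
From f(0) = 5: A + B = 5.
From f(1) = -7: 2A - 5B = -7.
Solving: A = \frac{18}{7}, B = \frac{17}{7}.
So f(n) = \frac{17 \left(-5\right)^{n}}{7} + \frac{18 \cdot 2^{n}}{7}.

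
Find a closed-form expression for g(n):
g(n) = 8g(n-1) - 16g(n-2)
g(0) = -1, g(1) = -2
Characteristic equation: x² - 8x + 16 = 0, which is (x - (4))².
Repeated root r = 4.
General solution: g(n) = (A + Bn)·(4)^n.
From g(0) = -1: A = -1.
From g(1) = -2: (A + B)·(4) = -2 ⇒ B = \frac{1}{2}.
So g(n) = \left(\frac{n}{2} - 1\right) \cdot (4)^n.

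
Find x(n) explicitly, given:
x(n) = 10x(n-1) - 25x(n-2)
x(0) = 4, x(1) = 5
Characteristic equation: x² - 10x + 25 = 0, which is (x - (5))².
Repeated root r = 5.
General solution: x(n) = (A + Bn)·(5)^n.
From x(0) = 4: A = 4.
From x(1) = 5: (A + B)·(5) = 5 ⇒ B = -3.
So x(n) = \left(4 - 3 n\right) \cdot (5)^n.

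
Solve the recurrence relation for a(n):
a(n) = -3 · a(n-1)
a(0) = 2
Pure geometric recurrence with ratio -3.
By induction a(n) = a(0) · (-3)^n = 2 \left(-3\right)^{n}.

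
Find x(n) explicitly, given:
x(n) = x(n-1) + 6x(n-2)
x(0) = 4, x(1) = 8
Characteristic equation: x² - x - 6 = 0, which factors as (x - (3))(x - (-2)) = 0.
Roots r₁ = 3, r₂ = -2 (distinct).
General solution: x(n) = A·(3)^n + B·(-2)^n.
From x(0) = 4: A + B = 4.
From x(1) = 8: 3A - 2B = 8.
Solving: A = \frac{16}{5}, B = \frac{4}{5}.
So x(n) = \frac{4 \left(-2\right)^{n}}{5} + \frac{16 \cdot 3^{n}}{5}.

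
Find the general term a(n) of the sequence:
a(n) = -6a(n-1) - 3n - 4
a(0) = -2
First-order linear with linear forcing.
Homogeneous solution: a_h(n) = A·(-6)^n.
Try particular a_p(n) = pn + q. Substituting:
  pn + q = -6(p(n-1) + q) - 3n - 4.
Matching the n-coefficient: p = -6p - 3 ⇒ p = - \frac{3}{7}.
Matching constants: q = 6p - 6q - 4 ⇒ q = - \frac{46}{49}.
General: a(n) = A·(-6)^n - \frac{3 n}{7} - \frac{46}{49}.
Apply a(0) = -2: A - \frac{46}{49} = -2 ⇒ A = - \frac{52}{49}.
So a(n) = - \frac{52 \left(-6\right)^{n}}{49} - \frac{3 n}{7} - \frac{46}{49}.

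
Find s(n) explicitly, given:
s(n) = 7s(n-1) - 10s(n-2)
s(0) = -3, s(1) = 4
Characteristic equation: x² - 7x + 10 = 0, which factors as (x - (5))(x - (2)) = 0.
Roots r₁ = 5, r₂ = 2 (distinct).
General solution: s(n) = A·(5)^n + B·(2)^n.
From s(0) = -3: A + B = -3.
From s(1) = 4: 5A + 2B = 4.
Solving: A = \frac{10}{3}, B = - \frac{19}{3}.
So s(n) = - \frac{19 \cdot 2^{n}}{3} + \frac{10 \cdot 5^{n}}{3}.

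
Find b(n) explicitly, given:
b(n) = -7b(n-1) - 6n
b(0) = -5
First-order linear with linear forcing.
Homogeneous solution: b_h(n) = A·(-7)^n.
Try particular b_p(n) = pn + q. Substituting:
  pn + q = -7(p(n-1) + q) - 6n.
Matching the n-coefficient: p = -7p - 6 ⇒ p = - \frac{3}{4}.
Matching constants: q = 7p - 7q ⇒ q = - \frac{21}{32}.
General: b(n) = A·(-7)^n - \frac{3 n}{4} - \frac{21}{32}.
Apply b(0) = -5: A - \frac{21}{32} = -5 ⇒ A = - \frac{139}{32}.
So b(n) = - \frac{139 \left(-7\right)^{n}}{32} - \frac{3 n}{4} - \frac{21}{32}.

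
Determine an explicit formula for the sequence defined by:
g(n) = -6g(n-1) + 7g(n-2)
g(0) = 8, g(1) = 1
Characteristic equation: x² + 6x - 7 = 0, which factors as (x - (1))(x - (-7)) = 0.
Roots r₁ = 1, r₂ = -7 (distinct).
General solution: g(n) = A·(1)^n + B·(-7)^n.
From g(0) = 8: A + B = 8.
From g(1) = 1: A - 7B = 1.
Solving: A = \frac{57}{8}, B = \frac{7}{8}.
So g(n) = \frac{7 \left(-7\right)^{n}}{8} + \frac{57}{8}.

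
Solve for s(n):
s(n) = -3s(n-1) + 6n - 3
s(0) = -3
First-order linear with linear forcing.
Homogeneous solution: s_h(n) = A·(-3)^n.
Try particular s_p(n) = pn + q. Substituting:
  pn + q = -3(p(n-1) + q) + 6n - 3.
Matching the n-coefficient: p = -3p + 6 ⇒ p = \frac{3}{2}.
Matching constants: q = 3p - 3q - 3 ⇒ q = \frac{3}{8}.
General: s(n) = A·(-3)^n + \frac{3 n}{2} + \frac{3}{8}.
Apply s(0) = -3: A + \frac{3}{8} = -3 ⇒ A = - \frac{27}{8}.
So s(n) = - \frac{27 \left(-3\right)^{n}}{8} + \frac{3 n}{2} + \frac{3}{8}.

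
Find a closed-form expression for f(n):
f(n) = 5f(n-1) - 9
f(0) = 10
First-order linear non-homogeneous.
Homogeneous solution: f_h(n) = A·(5)^n.
Try constant particular solution f_p = K: K = 5K - 9 ⇒ K = \frac{9}{4}.
General: f(n) = A·(5)^n + \frac{9}{4}.
Apply f(0) = 10: A + \frac{9}{4} = 10 ⇒ A = \frac{31}{4}.
So f(n) = \frac{31 \cdot 5^{n}}{4} + \frac{9}{4}.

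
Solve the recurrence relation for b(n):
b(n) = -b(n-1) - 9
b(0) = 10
First-order linear non-homogeneous.
Homogeneous solution: b_h(n) = A·(-1)^n.
Try constant particular solution b_p = K: K = -K - 9 ⇒ K = - \frac{9}{2}.
General: b(n) = A·(-1)^n - \frac{9}{2}.
Apply b(0) = 10: A - \frac{9}{2} = 10 ⇒ A = \frac{29}{2}.
So b(n) = \frac{29 \left(-1\right)^{n}}{2} - \frac{9}{2}.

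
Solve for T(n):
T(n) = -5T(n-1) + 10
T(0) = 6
First-order linear non-homogeneous.
Homogeneous solution: T_h(n) = A·(-5)^n.
Try constant particular solution T_p = K: K = -5K + 10 ⇒ K = \frac{5}{3}.
General: T(n) = A·(-5)^n + \frac{5}{3}.
Apply T(0) = 6: A + \frac{5}{3} = 6 ⇒ A = \frac{13}{3}.
So T(n) = \frac{13 \left(-5\right)^{n}}{3} + \frac{5}{3}.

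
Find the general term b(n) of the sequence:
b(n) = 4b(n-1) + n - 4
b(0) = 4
First-order linear with linear forcing.
Homogeneous solution: b_h(n) = A·(4)^n.
Try particular b_p(n) = pn + q. Substituting:
  pn + q = 4(p(n-1) + q) + n - 4.
Matching the n-coefficient: p = 4p + 1 ⇒ p = - \frac{1}{3}.
Matching constants: q = -4p + 4q - 4 ⇒ q = \frac{8}{9}.
General: b(n) = A·(4)^n - \frac{n}{3} + \frac{8}{9}.
Apply b(0) = 4: A + \frac{8}{9} = 4 ⇒ A = \frac{28}{9}.
So b(n) = \frac{28 \cdot 4^{n}}{9} - \frac{n}{3} + \frac{8}{9}.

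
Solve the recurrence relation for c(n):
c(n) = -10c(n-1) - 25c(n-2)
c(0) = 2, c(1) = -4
Characteristic equation: x² + 10x + 25 = 0, which is (x - (-5))².
Repeated root r = -5.
General solution: c(n) = (A + Bn)·(-5)^n.
From c(0) = 2: A = 2.
From c(1) = -4: (A + B)·(-5) = -4 ⇒ B = - \frac{6}{5}.
So c(n) = \left(2 - \frac{6 n}{5}\right) \cdot (-5)^n.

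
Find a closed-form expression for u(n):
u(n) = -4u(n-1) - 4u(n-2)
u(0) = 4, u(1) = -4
Characteristic equation: x² + 4x + 4 = 0, which is (x - (-2))².
Repeated root r = -2.
General solution: u(n) = (A + Bn)·(-2)^n.
From u(0) = 4: A = 4.
From u(1) = -4: (A + B)·(-2) = -4 ⇒ B = -2.
So u(n) = \left(4 - 2 n\right) \cdot (-2)^n.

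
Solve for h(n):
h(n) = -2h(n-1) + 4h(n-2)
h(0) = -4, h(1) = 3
Characteristic equation: x² + 2x - 4 = 0.
Discriminant Δ = (-2)² + 4·(4) = 20.
Roots r₁,₂ = (-2 ± √20)/2, so r₁ = -1 + \sqrt{5}, r₂ = - \sqrt{5} - 1.
General solution: h(n) = A·r₁^n + B·r₂^n.
From the initial conditions, A + B = -4 and r₁A + r₂B = 3.
Since r₁ - r₂ = √20: A = (3 - (-4)r₂)/√20 = -2 - \frac{\sqrt{5}}{10}, and B = -4 - A = -2 + \frac{\sqrt{5}}{10}.
So h(n) = \left(-2 - \frac{\sqrt{5}}{10}\right)\left(-1 + \sqrt{5}\right)^n + \left(-2 + \frac{\sqrt{5}}{10}\right)\left(- \sqrt{5} - 1\right)^n.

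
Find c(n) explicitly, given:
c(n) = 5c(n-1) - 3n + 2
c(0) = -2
First-order linear with linear forcing.
Homogeneous solution: c_h(n) = A·(5)^n.
Try particular c_p(n) = pn + q. Substituting:
  pn + q = 5(p(n-1) + q) - 3n + 2.
Matching the n-coefficient: p = 5p - 3 ⇒ p = \frac{3}{4}.
Matching constants: q = -5p + 5q + 2 ⇒ q = \frac{7}{16}.
General: c(n) = A·(5)^n + \frac{3 n}{4} + \frac{7}{16}.
Apply c(0) = -2: A + \frac{7}{16} = -2 ⇒ A = - \frac{39}{16}.
So c(n) = - \frac{39 \cdot 5^{n}}{16} + \frac{3 n}{4} + \frac{7}{16}.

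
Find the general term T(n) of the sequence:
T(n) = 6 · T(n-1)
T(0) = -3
Pure geometric recurrence with ratio 6.
By induction T(n) = T(0) · (6)^n = - 3 \cdot 6^{n}.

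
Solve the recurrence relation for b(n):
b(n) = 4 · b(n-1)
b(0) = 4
Pure geometric recurrence with ratio 4.
By induction b(n) = b(0) · (4)^n = 4 \cdot 4^{n}.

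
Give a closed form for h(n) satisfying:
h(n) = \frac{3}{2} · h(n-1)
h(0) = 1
Pure geometric recurrence with ratio \frac{3}{2}.
By induction h(n) = h(0) · (\frac{3}{2})^n = \left(\frac{3}{2}\right)^{n}.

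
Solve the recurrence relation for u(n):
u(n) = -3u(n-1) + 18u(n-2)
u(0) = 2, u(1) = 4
Characteristic equation: x² + 3x - 18 = 0, which factors as (x - (-6))(x - (3)) = 0.
Roots r₁ = -6, r₂ = 3 (distinct).
General solution: u(n) = A·(-6)^n + B·(3)^n.
From u(0) = 2: A + B = 2.
From u(1) = 4: -6A + 3B = 4.
Solving: A = \frac{2}{9}, B = \frac{16}{9}.
So u(n) = \frac{2 \left(-6\right)^{n}}{9} + \frac{16 \cdot 3^{n}}{9}.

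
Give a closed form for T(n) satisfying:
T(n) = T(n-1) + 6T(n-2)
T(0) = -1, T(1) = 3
Characteristic equation: x² - x - 6 = 0, which factors as (x - (-2))(x - (3)) = 0.
Roots r₁ = -2, r₂ = 3 (distinct).
General solution: T(n) = A·(-2)^n + B·(3)^n.
From T(0) = -1: A + B = -1.
From T(1) = 3: -2A + 3B = 3.
Solving: A = - \frac{6}{5}, B = \frac{1}{5}.
So T(n) = - \frac{6 \left(-2\right)^{n}}{5} + \frac{3^{n}}{5}.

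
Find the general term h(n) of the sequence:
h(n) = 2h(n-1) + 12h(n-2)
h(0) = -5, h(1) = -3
Characteristic equation: x² - 2x - 12 = 0.
Discriminant Δ = (2)² + 4·(12) = 52.
Roots r₁,₂ = (2 ± √52)/2, so r₁ = 1 + \sqrt{13}, r₂ = 1 - \sqrt{13}.
General solution: h(n) = A·r₁^n + B·r₂^n.
From the initial conditions, A + B = -5 and r₁A + r₂B = -3.
Since r₁ - r₂ = √52: A = (-3 - (-5)r₂)/√52 = - \frac{5}{2} + \frac{\sqrt{13}}{13}, and B = -5 - A = - \frac{5}{2} - \frac{\sqrt{13}}{13}.
So h(n) = \left(- \frac{5}{2} + \frac{\sqrt{13}}{13}\right)\left(1 + \sqrt{13}\right)^n + \left(- \frac{5}{2} - \frac{\sqrt{13}}{13}\right)\left(1 - \sqrt{13}\right)^n.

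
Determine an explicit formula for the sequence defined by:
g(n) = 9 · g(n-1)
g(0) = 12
Pure geometric recurrence with ratio 9.
By induction g(n) = g(0) · (9)^n = 12 \cdot 9^{n}.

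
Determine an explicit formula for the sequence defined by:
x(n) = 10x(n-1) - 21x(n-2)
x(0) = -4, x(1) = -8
Characteristic equation: x² - 10x + 21 = 0, which factors as (x - (3))(x - (7)) = 0.
Roots r₁ = 3, r₂ = 7 (distinct).
General solution: x(n) = A·(3)^n + B·(7)^n.
From x(0) = -4: A + B = -4.
From x(1) = -8: 3A + 7B = -8.
Solving: A = -5, B = 1.
So x(n) = - 5 \cdot 3^{n} + 7^{n}.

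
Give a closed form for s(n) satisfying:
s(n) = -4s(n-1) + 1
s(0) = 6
First-order linear non-homogeneous.
Homogeneous solution: s_h(n) = A·(-4)^n.
Try constant particular solution s_p = K: K = -4K + 1 ⇒ K = \frac{1}{5}.
General: s(n) = A·(-4)^n + \frac{1}{5}.
Apply s(0) = 6: A + \frac{1}{5} = 6 ⇒ A = \frac{29}{5}.
So s(n) = \frac{29 \left(-4\right)^{n}}{5} + \frac{1}{5}.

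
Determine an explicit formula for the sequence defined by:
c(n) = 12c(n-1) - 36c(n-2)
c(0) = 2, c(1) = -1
Characteristic equation: x² - 12x + 36 = 0, which is (x - (6))².
Repeated root r = 6.
General solution: c(n) = (A + Bn)·(6)^n.
From c(0) = 2: A = 2.
From c(1) = -1: (A + B)·(6) = -1 ⇒ B = - \frac{13}{6}.
So c(n) = \left(2 - \frac{13 n}{6}\right) \cdot (6)^n.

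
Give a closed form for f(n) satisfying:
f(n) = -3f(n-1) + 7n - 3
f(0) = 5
First-order linear with linear forcing.
Homogeneous solution: f_h(n) = A·(-3)^n.
Try particular f_p(n) = pn + q. Substituting:
  pn + q = -3(p(n-1) + q) + 7n - 3.
Matching the n-coefficient: p = -3p + 7 ⇒ p = \frac{7}{4}.
Matching constants: q = 3p - 3q - 3 ⇒ q = \frac{9}{16}.
General: f(n) = A·(-3)^n + \frac{7 n}{4} + \frac{9}{16}.
Apply f(0) = 5: A + \frac{9}{16} = 5 ⇒ A = \frac{71}{16}.
So f(n) = \frac{71 \left(-3\right)^{n}}{16} + \frac{7 n}{4} + \frac{9}{16}.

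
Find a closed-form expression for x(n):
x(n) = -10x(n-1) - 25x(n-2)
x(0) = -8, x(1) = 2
Characteristic equation: x² + 10x + 25 = 0, which is (x - (-5))².
Repeated root r = -5.
General solution: x(n) = (A + Bn)·(-5)^n.
From x(0) = -8: A = -8.
From x(1) = 2: (A + B)·(-5) = 2 ⇒ B = \frac{38}{5}.
So x(n) = \left(\frac{38 n}{5} - 8\right) \cdot (-5)^n.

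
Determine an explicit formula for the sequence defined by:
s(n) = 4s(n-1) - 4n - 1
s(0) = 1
First-order linear with linear forcing.
Homogeneous solution: s_h(n) = A·(4)^n.
Try particular s_p(n) = pn + q. Substituting:
  pn + q = 4(p(n-1) + q) - 4n - 1.
Matching the n-coefficient: p = 4p - 4 ⇒ p = \frac{4}{3}.
Matching constants: q = -4p + 4q - 1 ⇒ q = \frac{19}{9}.
General: s(n) = A·(4)^n + \frac{4 n}{3} + \frac{19}{9}.
Apply s(0) = 1: A + \frac{19}{9} = 1 ⇒ A = - \frac{10}{9}.
So s(n) = - \frac{10 \cdot 4^{n}}{9} + \frac{4 n}{3} + \frac{19}{9}.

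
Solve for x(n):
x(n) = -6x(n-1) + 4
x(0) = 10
First-order linear non-homogeneous.
Homogeneous solution: x_h(n) = A·(-6)^n.
Try constant particular solution x_p = K: K = -6K + 4 ⇒ K = \frac{4}{7}.
General: x(n) = A·(-6)^n + \frac{4}{7}.
Apply x(0) = 10: A + \frac{4}{7} = 10 ⇒ A = \frac{66}{7}.
So x(n) = \frac{66 \left(-6\right)^{n}}{7} + \frac{4}{7}.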